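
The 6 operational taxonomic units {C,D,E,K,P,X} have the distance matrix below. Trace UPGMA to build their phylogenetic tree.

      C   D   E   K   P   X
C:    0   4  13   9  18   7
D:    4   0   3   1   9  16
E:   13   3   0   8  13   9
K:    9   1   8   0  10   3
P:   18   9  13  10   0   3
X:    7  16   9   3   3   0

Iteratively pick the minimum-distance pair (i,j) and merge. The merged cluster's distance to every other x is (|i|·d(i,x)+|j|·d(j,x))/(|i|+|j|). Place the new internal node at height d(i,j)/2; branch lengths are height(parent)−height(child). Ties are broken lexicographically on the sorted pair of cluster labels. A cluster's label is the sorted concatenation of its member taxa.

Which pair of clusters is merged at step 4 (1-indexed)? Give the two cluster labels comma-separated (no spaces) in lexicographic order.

1. join D+K (d=1) ⇒ DK; edges |D|=1/2, |K|=1/2
  updated: d(C,DK)=13/2, d(DK,E)=11/2, d(DK,P)=19/2, d(DK,X)=19/2
2. join P+X (d=3) ⇒ PX; edges |P|=3/2, |X|=3/2
  updated: d(C,PX)=25/2, d(DK,PX)=19/2, d(E,PX)=11
3. join DK+E (d=11/2) ⇒ DEK; edges |DK|=9/4, |E|=11/4
  updated: d(C,DEK)=26/3, d(DEK,PX)=10
4. join C+DEK (d=26/3) ⇒ CDEK; edges |C|=13/3, |DEK|=19/12
  updated: d(CDEK,PX)=85/8
5. join CDEK+PX (d=85/8) ⇒ CDEKPX; edges |CDEK|=47/48, |PX|=61/16
final tree: ((C:13/3,((D:1/2,K:1/2):9/4,E:11/4):19/12):47/48,(P:3/2,X:3/2):61/16)
total length: 473/24

C,DEK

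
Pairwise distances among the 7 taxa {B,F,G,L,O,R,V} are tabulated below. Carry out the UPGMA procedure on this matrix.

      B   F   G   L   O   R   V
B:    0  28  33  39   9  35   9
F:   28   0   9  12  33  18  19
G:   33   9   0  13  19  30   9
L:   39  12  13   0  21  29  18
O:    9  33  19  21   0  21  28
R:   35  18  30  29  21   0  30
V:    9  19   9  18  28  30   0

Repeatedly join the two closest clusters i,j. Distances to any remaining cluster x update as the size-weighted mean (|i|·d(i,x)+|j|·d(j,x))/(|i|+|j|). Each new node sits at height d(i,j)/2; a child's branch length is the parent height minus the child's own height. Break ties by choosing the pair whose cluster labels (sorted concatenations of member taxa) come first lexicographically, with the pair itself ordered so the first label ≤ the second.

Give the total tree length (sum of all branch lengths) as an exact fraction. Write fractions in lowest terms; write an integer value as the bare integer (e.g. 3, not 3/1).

1517/24

iteration 1: select B,O (d=9); attach at lengths (9/2, 9/2); label the merged cluster BO
  updated: d(BO,F)=61/2, d(BO,G)=26, d(BO,L)=30, d(BO,R)=28, d(BO,V)=37/2
iteration 2: select F,G (d=9); attach at lengths (9/2, 9/2); label the merged cluster FG
  updated: d(BO,FG)=113/4, d(FG,L)=25/2, d(FG,R)=24, d(FG,V)=14
iteration 3: select FG,L (d=25/2); attach at lengths (7/4, 25/4); label the merged cluster FGL
  updated: d(BO,FGL)=173/6, d(FGL,R)=77/3, d(FGL,V)=46/3
iteration 4: select FGL,V (d=46/3); attach at lengths (17/12, 23/3); label the merged cluster FGLV
  updated: d(BO,FGLV)=105/4, d(FGLV,R)=107/4
iteration 5: select BO,FGLV (d=105/4); attach at lengths (69/8, 131/24); label the merged cluster BFGLOV
  updated: d(BFGLOV,R)=163/6
iteration 6: select BFGLOV,R (d=163/6); attach at lengths (11/24, 163/12); label the merged cluster BFGLORV
final tree: (((B:9/2,O:9/2):69/8,(((F:9/2,G:9/2):7/4,L:25/4):17/12,V:23/3):131/24):11/24,R:163/12)
total length: 1517/24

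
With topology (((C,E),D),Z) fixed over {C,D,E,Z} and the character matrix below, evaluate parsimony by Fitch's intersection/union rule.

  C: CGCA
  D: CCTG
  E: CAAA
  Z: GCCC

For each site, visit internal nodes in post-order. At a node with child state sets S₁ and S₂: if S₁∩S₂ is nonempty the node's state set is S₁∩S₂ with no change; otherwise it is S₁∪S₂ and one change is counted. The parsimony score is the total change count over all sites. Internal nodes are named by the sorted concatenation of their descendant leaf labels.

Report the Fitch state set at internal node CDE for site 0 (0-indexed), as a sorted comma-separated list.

C

site 0, node CE: C={C} ∩ E={C} → {C} (+0)
site 0, node CDE: CE={C} ∩ D={C} → {C} (+0)
site 0, node CDEZ: CDE={C} ∪ Z={G} → {C,G} (+1)
site 1, node CE: C={G} ∪ E={A} → {A,G} (+1)
site 1, node CDE: CE={A,G} ∪ D={C} → {A,C,G} (+1)
site 1, node CDEZ: CDE={A,C,G} ∩ Z={C} → {C} (+0)
site 2, node CE: C={C} ∪ E={A} → {A,C} (+1)
site 2, node CDE: CE={A,C} ∪ D={T} → {A,C,T} (+1)
site 2, node CDEZ: CDE={A,C,T} ∩ Z={C} → {C} (+0)
site 3, node CE: C={A} ∩ E={A} → {A} (+0)
site 3, node CDE: CE={A} ∪ D={G} → {A,G} (+1)
site 3, node CDEZ: CDE={A,G} ∪ Z={C} → {A,C,G} (+1)
per-site changes: [1, 2, 2, 2]; total = 7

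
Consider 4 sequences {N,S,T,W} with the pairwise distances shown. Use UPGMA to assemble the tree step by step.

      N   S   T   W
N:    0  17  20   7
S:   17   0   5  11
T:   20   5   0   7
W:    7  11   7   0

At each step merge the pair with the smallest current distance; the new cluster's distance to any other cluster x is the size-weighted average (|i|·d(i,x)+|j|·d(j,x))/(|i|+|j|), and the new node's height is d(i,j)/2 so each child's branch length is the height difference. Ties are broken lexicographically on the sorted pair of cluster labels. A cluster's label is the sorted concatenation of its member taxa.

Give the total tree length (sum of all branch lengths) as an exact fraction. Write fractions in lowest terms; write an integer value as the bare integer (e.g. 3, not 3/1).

79/4

1. join S+T (d=5) ⇒ ST; edges |S|=5/2, |T|=5/2
  updated: d(N,ST)=37/2, d(ST,W)=9
2. join N+W (d=7) ⇒ NW; edges |N|=7/2, |W|=7/2
  updated: d(NW,ST)=55/4
3. join NW+ST (d=55/4) ⇒ NSTW; edges |NW|=27/8, |ST|=35/8
final tree: ((N:7/2,W:7/2):27/8,(S:5/2,T:5/2):35/8)
total length: 79/4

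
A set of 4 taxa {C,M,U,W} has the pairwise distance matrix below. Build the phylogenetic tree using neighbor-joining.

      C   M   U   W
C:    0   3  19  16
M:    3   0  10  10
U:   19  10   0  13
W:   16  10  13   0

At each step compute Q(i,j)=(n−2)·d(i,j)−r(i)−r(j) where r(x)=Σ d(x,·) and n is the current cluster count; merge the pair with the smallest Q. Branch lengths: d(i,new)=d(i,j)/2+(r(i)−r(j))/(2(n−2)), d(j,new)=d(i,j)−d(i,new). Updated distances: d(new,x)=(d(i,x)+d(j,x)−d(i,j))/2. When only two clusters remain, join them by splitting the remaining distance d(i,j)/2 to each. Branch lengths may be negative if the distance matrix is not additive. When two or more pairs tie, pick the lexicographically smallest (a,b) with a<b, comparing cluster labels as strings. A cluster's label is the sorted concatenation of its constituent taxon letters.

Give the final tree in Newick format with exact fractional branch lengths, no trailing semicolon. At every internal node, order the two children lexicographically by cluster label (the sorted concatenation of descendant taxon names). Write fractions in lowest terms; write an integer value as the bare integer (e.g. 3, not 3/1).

(((C:21/4,M:-9/4):23/4,U:29/4):23/8,W:23/8)

iteration 1: select C,M (d=3, Q=-55); attach at lengths (21/4, -9/4); label the merged cluster CM
  updated: d(CM,U)=13, d(CM,W)=23/2
iteration 2: select CM,U (d=13, Q=-75/2); attach at lengths (23/4, 29/4); label the merged cluster CMU
  updated: d(CMU,W)=23/4
iteration 3: select CMU,W (d=23/4); attach at lengths (23/8, 23/8); label the merged cluster CMUW
final tree: (((C:21/4,M:-9/4):23/4,U:29/4):23/8,W:23/8)
total length: 87/4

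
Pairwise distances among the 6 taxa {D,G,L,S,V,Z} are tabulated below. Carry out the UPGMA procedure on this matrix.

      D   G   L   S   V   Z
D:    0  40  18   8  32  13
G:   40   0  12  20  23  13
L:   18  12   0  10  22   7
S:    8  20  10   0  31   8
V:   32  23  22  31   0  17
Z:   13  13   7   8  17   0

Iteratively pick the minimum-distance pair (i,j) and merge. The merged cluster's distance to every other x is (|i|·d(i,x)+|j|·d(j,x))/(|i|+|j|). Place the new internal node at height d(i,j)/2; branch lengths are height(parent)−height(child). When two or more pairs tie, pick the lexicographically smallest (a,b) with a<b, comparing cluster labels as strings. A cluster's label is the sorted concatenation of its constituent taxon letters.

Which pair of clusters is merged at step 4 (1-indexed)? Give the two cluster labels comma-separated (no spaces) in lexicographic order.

step 1: merge (L,Z) at d=7; branch lengths L→7/2, Z→7/2; new cluster LZ
  updated: d(D,LZ)=31/2, d(G,LZ)=25/2, d(LZ,S)=9, d(LZ,V)=39/2
step 2: merge (D,S) at d=8; branch lengths D→4, S→4; new cluster DS
  updated: d(DS,G)=30, d(DS,LZ)=49/4, d(DS,V)=63/2
step 3: merge (DS,LZ) at d=49/4; branch lengths DS→17/8, LZ→21/8; new cluster DLSZ
  updated: d(DLSZ,G)=85/4, d(DLSZ,V)=51/2
step 4: merge (DLSZ,G) at d=85/4; branch lengths DLSZ→9/2, G→85/8; new cluster DGLSZ
  updated: d(DGLSZ,V)=25
step 5: merge (DGLSZ,V) at d=25; branch lengths DGLSZ→15/8, V→25/2; new cluster DGLSVZ
final tree: ((((D:4,S:4):17/8,(L:7/2,Z:7/2):21/8):9/2,G:85/8):15/8,V:25/2)
total length: 197/4

DLSZ,G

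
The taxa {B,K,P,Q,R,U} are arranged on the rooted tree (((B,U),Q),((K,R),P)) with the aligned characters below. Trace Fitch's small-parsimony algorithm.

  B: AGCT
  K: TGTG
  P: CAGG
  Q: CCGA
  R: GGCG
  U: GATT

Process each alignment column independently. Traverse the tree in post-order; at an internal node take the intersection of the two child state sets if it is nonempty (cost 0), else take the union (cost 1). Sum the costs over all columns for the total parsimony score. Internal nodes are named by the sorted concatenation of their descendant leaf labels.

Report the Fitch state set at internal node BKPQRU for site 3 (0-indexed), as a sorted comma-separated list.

A,G,T

site 0, node BU: B={A} ∪ U={G} → {A,G} (+1)
site 0, node BQU: BU={A,G} ∪ Q={C} → {A,C,G} (+1)
site 0, node KR: K={T} ∪ R={G} → {G,T} (+1)
site 0, node KPR: KR={G,T} ∪ P={C} → {C,G,T} (+1)
site 0, node BKPQRU: BQU={A,C,G} ∩ KPR={C,G,T} → {C,G} (+0)
site 1, node BU: B={G} ∪ U={A} → {A,G} (+1)
site 1, node BQU: BU={A,G} ∪ Q={C} → {A,C,G} (+1)
site 1, node KR: K={G} ∩ R={G} → {G} (+0)
site 1, node KPR: KR={G} ∪ P={A} → {A,G} (+1)
site 1, node BKPQRU: BQU={A,C,G} ∩ KPR={A,G} → {A,G} (+0)
site 2, node BU: B={C} ∪ U={T} → {C,T} (+1)
site 2, node BQU: BU={C,T} ∪ Q={G} → {C,G,T} (+1)
site 2, node KR: K={T} ∪ R={C} → {C,T} (+1)
site 2, node KPR: KR={C,T} ∪ P={G} → {C,G,T} (+1)
site 2, node BKPQRU: BQU={C,G,T} ∩ KPR={C,G,T} → {C,G,T} (+0)
site 3, node BU: B={T} ∩ U={T} → {T} (+0)
site 3, node BQU: BU={T} ∪ Q={A} → {A,T} (+1)
site 3, node KR: K={G} ∩ R={G} → {G} (+0)
site 3, node KPR: KR={G} ∩ P={G} → {G} (+0)
site 3, node BKPQRU: BQU={A,T} ∪ KPR={G} → {A,G,T} (+1)
per-site changes: [4, 3, 4, 2]; total = 13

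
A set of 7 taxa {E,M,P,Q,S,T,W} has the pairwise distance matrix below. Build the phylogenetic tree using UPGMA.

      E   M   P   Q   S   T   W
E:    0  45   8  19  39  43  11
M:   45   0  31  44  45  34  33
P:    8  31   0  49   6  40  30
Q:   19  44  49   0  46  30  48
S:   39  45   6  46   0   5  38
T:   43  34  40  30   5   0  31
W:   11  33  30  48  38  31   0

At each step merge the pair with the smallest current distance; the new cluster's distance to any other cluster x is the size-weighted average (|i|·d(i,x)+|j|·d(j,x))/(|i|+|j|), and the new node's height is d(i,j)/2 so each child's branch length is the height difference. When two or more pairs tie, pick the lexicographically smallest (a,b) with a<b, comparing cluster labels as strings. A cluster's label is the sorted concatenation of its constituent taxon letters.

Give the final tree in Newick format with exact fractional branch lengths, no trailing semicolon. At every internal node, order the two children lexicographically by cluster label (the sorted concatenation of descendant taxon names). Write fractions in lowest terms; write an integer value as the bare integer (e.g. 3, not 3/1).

(((((E:4,P:4):25/4,W:41/4):37/6,(S:5/2,T:5/2):167/12):143/60,M:94/5):13/15,Q:59/3)

step 1: merge (S,T) at d=5; branch lengths S→5/2, T→5/2; new cluster ST
  updated: d(E,ST)=41, d(M,ST)=79/2, d(P,ST)=23, d(Q,ST)=38, d(ST,W)=69/2
step 2: merge (E,P) at d=8; branch lengths E→4, P→4; new cluster EP
  updated: d(EP,M)=38, d(EP,Q)=34, d(EP,ST)=32, d(EP,W)=41/2
step 3: merge (EP,W) at d=41/2; branch lengths EP→25/4, W→41/4; new cluster EPW
  updated: d(EPW,M)=109/3, d(EPW,Q)=116/3, d(EPW,ST)=197/6
step 4: merge (EPW,ST) at d=197/6; branch lengths EPW→37/6, ST→167/12; new cluster EPSTW
  updated: d(EPSTW,M)=188/5, d(EPSTW,Q)=192/5
step 5: merge (EPSTW,M) at d=188/5; branch lengths EPSTW→143/60, M→94/5; new cluster EMPSTW
  updated: d(EMPSTW,Q)=118/3
step 6: merge (EMPSTW,Q) at d=118/3; branch lengths EMPSTW→13/15, Q→59/3; new cluster EMPQSTW
final tree: (((((E:4,P:4):25/4,W:41/4):37/6,(S:5/2,T:5/2):167/12):143/60,M:94/5):13/15,Q:59/3)
total length: 913/10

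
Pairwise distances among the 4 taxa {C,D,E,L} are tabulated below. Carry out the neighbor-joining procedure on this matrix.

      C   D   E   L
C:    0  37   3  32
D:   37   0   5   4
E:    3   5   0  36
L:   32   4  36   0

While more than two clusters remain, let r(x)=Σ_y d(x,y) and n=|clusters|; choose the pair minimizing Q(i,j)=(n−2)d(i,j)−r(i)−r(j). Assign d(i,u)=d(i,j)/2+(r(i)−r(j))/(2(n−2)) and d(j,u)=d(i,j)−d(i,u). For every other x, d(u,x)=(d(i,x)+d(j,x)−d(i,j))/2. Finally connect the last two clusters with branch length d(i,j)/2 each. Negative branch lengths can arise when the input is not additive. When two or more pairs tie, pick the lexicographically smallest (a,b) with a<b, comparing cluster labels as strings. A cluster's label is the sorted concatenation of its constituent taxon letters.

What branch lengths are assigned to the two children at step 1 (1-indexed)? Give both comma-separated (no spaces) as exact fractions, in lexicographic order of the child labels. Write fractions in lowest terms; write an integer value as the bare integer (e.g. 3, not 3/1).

17/2,-11/2

1. join C+E (d=3, Q=-110) ⇒ CE; edges |C|=17/2, |E|=-11/2
  updated: d(CE,D)=39/2, d(CE,L)=65/2
2. join CE+D (d=39/2, Q=-56) ⇒ CDE; edges |CE|=24, |D|=-9/2
  updated: d(CDE,L)=17/2
3. join CDE+L (d=17/2) ⇒ CDEL; edges |CDE|=17/4, |L|=17/4
final tree: (((C:17/2,E:-11/2):24,D:-9/2):17/4,L:17/4)
total length: 31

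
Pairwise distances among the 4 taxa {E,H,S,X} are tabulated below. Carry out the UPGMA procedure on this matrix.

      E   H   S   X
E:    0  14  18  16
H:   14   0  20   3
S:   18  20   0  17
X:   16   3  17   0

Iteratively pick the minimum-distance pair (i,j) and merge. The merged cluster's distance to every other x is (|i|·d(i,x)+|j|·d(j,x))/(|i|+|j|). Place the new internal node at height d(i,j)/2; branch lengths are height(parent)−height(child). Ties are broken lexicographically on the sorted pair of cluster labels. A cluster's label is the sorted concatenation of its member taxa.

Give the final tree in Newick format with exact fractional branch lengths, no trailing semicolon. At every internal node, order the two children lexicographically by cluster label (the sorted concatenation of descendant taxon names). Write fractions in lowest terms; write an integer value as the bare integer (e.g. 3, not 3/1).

((E:15/2,(H:3/2,X:3/2):6):5/3,S:55/6)

step 1: merge (H,X) at d=3; branch lengths H→3/2, X→3/2; new cluster HX
  updated: d(E,HX)=15, d(HX,S)=37/2
step 2: merge (E,HX) at d=15; branch lengths E→15/2, HX→6; new cluster EHX
  updated: d(EHX,S)=55/3
step 3: merge (EHX,S) at d=55/3; branch lengths EHX→5/3, S→55/6; new cluster EHSX
final tree: ((E:15/2,(H:3/2,X:3/2):6):5/3,S:55/6)
total length: 82/3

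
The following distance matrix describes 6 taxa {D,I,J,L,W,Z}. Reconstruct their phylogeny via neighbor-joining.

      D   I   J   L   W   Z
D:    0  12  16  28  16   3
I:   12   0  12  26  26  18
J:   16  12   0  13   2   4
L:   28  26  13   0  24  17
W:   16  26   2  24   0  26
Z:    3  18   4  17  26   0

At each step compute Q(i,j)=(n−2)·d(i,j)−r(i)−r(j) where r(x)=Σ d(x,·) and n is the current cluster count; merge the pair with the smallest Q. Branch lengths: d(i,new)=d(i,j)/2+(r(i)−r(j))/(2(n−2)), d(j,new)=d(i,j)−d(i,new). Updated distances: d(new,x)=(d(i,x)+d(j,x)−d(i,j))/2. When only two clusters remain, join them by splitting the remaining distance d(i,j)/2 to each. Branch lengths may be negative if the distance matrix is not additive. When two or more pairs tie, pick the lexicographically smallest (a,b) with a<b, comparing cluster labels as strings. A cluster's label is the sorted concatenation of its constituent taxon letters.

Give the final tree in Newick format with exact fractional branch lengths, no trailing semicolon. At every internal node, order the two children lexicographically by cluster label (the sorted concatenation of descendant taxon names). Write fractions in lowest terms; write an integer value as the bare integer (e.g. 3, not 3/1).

step 1: merge (J,W) at d=2, Q=-133; branch lengths J→-39/8, W→55/8; new cluster JW
  updated: d(D,JW)=15, d(I,JW)=18, d(JW,L)=35/2, d(JW,Z)=14
step 2: merge (D,Z) at d=3, Q=-101; branch lengths D→5/2, Z→1/2; new cluster DZ
  updated: d(DZ,I)=27/2, d(DZ,JW)=13, d(DZ,L)=21
step 3: merge (DZ,I) at d=27/2, Q=-78; branch lengths DZ→17/4, I→37/4; new cluster DIZ
  updated: d(DIZ,JW)=35/4, d(DIZ,L)=67/4
step 4: merge (DIZ,JW) at d=35/4, Q=-43; branch lengths DIZ→4, JW→19/4; new cluster DIJWZ
  updated: d(DIJWZ,L)=51/4
step 5: merge (DIJWZ,L) at d=51/4; branch lengths DIJWZ→51/8, L→51/8; new cluster DIJLWZ
final tree: ((((D:5/2,Z:1/2):17/4,I:37/4):4,(J:-39/8,W:55/8):19/4):51/8,L:51/8)
total length: 40

((((D:5/2,Z:1/2):17/4,I:37/4):4,(J:-39/8,W:55/8):19/4):51/8,L:51/8)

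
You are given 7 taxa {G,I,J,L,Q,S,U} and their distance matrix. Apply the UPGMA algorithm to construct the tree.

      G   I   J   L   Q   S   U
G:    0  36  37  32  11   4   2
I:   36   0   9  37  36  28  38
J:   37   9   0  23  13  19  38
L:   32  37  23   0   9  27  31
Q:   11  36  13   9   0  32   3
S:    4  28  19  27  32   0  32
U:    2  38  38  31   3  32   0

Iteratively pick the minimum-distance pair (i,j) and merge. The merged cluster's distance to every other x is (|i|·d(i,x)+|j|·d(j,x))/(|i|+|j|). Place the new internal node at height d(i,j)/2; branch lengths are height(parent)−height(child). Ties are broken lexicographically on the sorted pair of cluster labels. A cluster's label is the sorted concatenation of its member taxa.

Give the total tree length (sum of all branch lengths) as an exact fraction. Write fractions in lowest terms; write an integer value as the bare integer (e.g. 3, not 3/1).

step 1: merge (G,U) at d=2; branch lengths G→1, U→1; new cluster GU
  updated: d(GU,I)=37, d(GU,J)=75/2, d(GU,L)=63/2, d(GU,Q)=7, d(GU,S)=18
step 2: merge (GU,Q) at d=7; branch lengths GU→5/2, Q→7/2; new cluster GQU
  updated: d(GQU,I)=110/3, d(GQU,J)=88/3, d(GQU,L)=24, d(GQU,S)=68/3
step 3: merge (I,J) at d=9; branch lengths I→9/2, J→9/2; new cluster IJ
  updated: d(GQU,IJ)=33, d(IJ,L)=30, d(IJ,S)=47/2
step 4: merge (GQU,S) at d=68/3; branch lengths GQU→47/6, S→34/3; new cluster GQSU
  updated: d(GQSU,IJ)=245/8, d(GQSU,L)=99/4
step 5: merge (GQSU,L) at d=99/4; branch lengths GQSU→25/24, L→99/8; new cluster GLQSU
  updated: d(GLQSU,IJ)=61/2
step 6: merge (GLQSU,IJ) at d=61/2; branch lengths GLQSU→23/8, IJ→43/4; new cluster GIJLQSU
final tree: (((((G:1,U:1):5/2,Q:7/2):47/6,S:34/3):25/24,L:99/8):23/8,(I:9/2,J:9/2):43/4)
total length: 1517/24

1517/24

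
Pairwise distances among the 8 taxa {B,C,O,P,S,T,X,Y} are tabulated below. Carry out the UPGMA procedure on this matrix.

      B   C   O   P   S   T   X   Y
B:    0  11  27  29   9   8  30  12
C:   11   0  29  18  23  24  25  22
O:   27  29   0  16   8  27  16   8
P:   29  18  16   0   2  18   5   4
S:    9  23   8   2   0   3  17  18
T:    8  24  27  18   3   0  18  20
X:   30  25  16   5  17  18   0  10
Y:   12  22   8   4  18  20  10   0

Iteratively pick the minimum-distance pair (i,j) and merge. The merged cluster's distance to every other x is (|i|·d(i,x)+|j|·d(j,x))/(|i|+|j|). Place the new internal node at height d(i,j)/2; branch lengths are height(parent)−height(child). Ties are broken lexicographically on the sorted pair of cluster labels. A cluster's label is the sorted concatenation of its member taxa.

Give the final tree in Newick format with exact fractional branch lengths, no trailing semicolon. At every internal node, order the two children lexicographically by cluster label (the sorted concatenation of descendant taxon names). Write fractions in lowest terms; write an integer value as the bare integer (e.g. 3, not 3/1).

1. join P+S (d=2) ⇒ PS; edges |P|=1, |S|=1
  updated: d(B,PS)=19, d(C,PS)=41/2, d(O,PS)=12, d(PS,T)=21/2, d(PS,X)=11, d(PS,Y)=11
2. join B+T (d=8) ⇒ BT; edges |B|=4, |T|=4
  updated: d(BT,C)=35/2, d(BT,O)=27, d(BT,PS)=59/4, d(BT,X)=24, d(BT,Y)=16
3. join O+Y (d=8) ⇒ OY; edges |O|=4, |Y|=4
  updated: d(BT,OY)=43/2, d(C,OY)=51/2, d(OY,PS)=23/2, d(OY,X)=13
4. join PS+X (d=11) ⇒ PSX; edges |PS|=9/2, |X|=11/2
  updated: d(BT,PSX)=107/6, d(C,PSX)=22, d(OY,PSX)=12
5. join OY+PSX (d=12) ⇒ OPSXY; edges |OY|=2, |PSX|=1/2
  updated: d(BT,OPSXY)=193/10, d(C,OPSXY)=117/5
6. join BT+C (d=35/2) ⇒ BCT; edges |BT|=19/4, |C|=35/4
  updated: d(BCT,OPSXY)=62/3
7. join BCT+OPSXY (d=62/3) ⇒ BCOPSTXY; edges |BCT|=19/12, |OPSXY|=13/3
final tree: (((B:4,T:4):19/4,C:35/4):19/12,((O:4,Y:4):2,((P:1,S:1):9/2,X:11/2):1/2):13/3)
total length: 599/12

(((B:4,T:4):19/4,C:35/4):19/12,((O:4,Y:4):2,((P:1,S:1):9/2,X:11/2):1/2):13/3)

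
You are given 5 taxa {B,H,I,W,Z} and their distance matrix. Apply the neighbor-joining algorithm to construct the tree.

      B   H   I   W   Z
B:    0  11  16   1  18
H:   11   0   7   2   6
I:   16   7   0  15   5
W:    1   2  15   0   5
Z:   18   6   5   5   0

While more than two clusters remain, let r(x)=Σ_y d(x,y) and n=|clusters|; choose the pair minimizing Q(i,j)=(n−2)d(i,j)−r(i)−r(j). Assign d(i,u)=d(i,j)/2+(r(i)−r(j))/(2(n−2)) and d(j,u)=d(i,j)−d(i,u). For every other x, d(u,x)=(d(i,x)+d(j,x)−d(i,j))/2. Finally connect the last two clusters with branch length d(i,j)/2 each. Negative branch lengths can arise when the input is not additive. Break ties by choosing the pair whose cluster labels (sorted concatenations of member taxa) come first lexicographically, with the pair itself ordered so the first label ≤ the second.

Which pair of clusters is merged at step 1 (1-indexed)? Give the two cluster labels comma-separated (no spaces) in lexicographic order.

B,W

iteration 1: select B,W (d=1, Q=-66); attach at lengths (13/3, -10/3); label the merged cluster BW
  updated: d(BW,H)=6, d(BW,I)=15, d(BW,Z)=11
iteration 2: select BW,H (d=6, Q=-39); attach at lengths (25/4, -1/4); label the merged cluster BHW
  updated: d(BHW,I)=8, d(BHW,Z)=11/2
iteration 3: select BHW,I (d=8, Q=-37/2); attach at lengths (17/4, 15/4); label the merged cluster BHIW
  updated: d(BHIW,Z)=5/4
iteration 4: select BHIW,Z (d=5/4); attach at lengths (5/8, 5/8); label the merged cluster BHIWZ
final tree: ((((B:13/3,W:-10/3):25/4,H:-1/4):17/4,I:15/4):5/8,Z:5/8)
total length: 65/4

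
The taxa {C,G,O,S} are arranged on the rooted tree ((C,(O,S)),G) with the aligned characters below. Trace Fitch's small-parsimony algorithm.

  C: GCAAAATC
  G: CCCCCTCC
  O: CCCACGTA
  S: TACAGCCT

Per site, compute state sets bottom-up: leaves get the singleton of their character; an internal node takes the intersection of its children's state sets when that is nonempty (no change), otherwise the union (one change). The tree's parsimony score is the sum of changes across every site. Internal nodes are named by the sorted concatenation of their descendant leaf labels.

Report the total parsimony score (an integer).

[col 0] OS: children O:{C}, S:{T} ∪→ {C,T}; cost 1
[col 0] COS: children C:{G}, OS:{C,T} ∪→ {C,G,T}; cost 1
[col 0] CGOS: children COS:{C,G,T}, G:{C} ∩→ {C}; cost 0
[col 1] OS: children O:{C}, S:{A} ∪→ {A,C}; cost 1
[col 1] COS: children C:{C}, OS:{A,C} ∩→ {C}; cost 0
[col 1] CGOS: children COS:{C}, G:{C} ∩→ {C}; cost 0
[col 2] OS: children O:{C}, S:{C} ∩→ {C}; cost 0
[col 2] COS: children C:{A}, OS:{C} ∪→ {A,C}; cost 1
[col 2] CGOS: children COS:{A,C}, G:{C} ∩→ {C}; cost 0
[col 3] OS: children O:{A}, S:{A} ∩→ {A}; cost 0
[col 3] COS: children C:{A}, OS:{A} ∩→ {A}; cost 0
[col 3] CGOS: children COS:{A}, G:{C} ∪→ {A,C}; cost 1
[col 4] OS: children O:{C}, S:{G} ∪→ {C,G}; cost 1
[col 4] COS: children C:{A}, OS:{C,G} ∪→ {A,C,G}; cost 1
[col 4] CGOS: children COS:{A,C,G}, G:{C} ∩→ {C}; cost 0
[col 5] OS: children O:{G}, S:{C} ∪→ {C,G}; cost 1
[col 5] COS: children C:{A}, OS:{C,G} ∪→ {A,C,G}; cost 1
[col 5] CGOS: children COS:{A,C,G}, G:{T} ∪→ {A,C,G,T}; cost 1
[col 6] OS: children O:{T}, S:{C} ∪→ {C,T}; cost 1
[col 6] COS: children C:{T}, OS:{C,T} ∩→ {T}; cost 0
[col 6] CGOS: children COS:{T}, G:{C} ∪→ {C,T}; cost 1
[col 7] OS: children O:{A}, S:{T} ∪→ {A,T}; cost 1
[col 7] COS: children C:{C}, OS:{A,T} ∪→ {A,C,T}; cost 1
[col 7] CGOS: children COS:{A,C,T}, G:{C} ∩→ {C}; cost 0
per-site changes: [2, 1, 1, 1, 2, 3, 2, 2]; total = 14

14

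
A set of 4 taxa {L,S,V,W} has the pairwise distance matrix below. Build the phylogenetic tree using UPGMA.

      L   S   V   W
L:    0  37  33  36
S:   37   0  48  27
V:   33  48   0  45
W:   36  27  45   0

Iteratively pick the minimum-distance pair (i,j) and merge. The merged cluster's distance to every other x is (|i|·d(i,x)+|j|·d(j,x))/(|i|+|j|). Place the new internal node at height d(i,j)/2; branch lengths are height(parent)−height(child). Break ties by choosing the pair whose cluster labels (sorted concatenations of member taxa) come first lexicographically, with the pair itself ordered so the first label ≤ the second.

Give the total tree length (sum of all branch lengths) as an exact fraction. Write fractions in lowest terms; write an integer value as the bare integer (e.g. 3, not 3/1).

143/2

iteration 1: select S,W (d=27); attach at lengths (27/2, 27/2); label the merged cluster SW
  updated: d(L,SW)=73/2, d(SW,V)=93/2
iteration 2: select L,V (d=33); attach at lengths (33/2, 33/2); label the merged cluster LV
  updated: d(LV,SW)=83/2
iteration 3: select LV,SW (d=83/2); attach at lengths (17/4, 29/4); label the merged cluster LSVW
final tree: ((L:33/2,V:33/2):17/4,(S:27/2,W:27/2):29/4)
total length: 143/2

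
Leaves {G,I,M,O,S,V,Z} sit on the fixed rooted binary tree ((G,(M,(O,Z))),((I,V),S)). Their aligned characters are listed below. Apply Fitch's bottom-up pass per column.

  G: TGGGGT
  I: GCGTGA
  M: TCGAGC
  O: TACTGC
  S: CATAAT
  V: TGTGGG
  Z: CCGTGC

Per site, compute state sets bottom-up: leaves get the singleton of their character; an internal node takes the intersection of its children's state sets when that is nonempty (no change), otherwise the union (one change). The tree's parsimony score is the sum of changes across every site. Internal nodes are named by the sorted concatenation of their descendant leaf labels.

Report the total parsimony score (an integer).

site 0, node OZ: O={T} ∪ Z={C} → {C,T} (+1)
site 0, node MOZ: M={T} ∩ OZ={C,T} → {T} (+0)
site 0, node GMOZ: G={T} ∩ MOZ={T} → {T} (+0)
site 0, node IV: I={G} ∪ V={T} → {G,T} (+1)
site 0, node ISV: IV={G,T} ∪ S={C} → {C,G,T} (+1)
site 0, node GIMOSVZ: GMOZ={T} ∩ ISV={C,G,T} → {T} (+0)
site 1, node OZ: O={A} ∪ Z={C} → {A,C} (+1)
site 1, node MOZ: M={C} ∩ OZ={A,C} → {C} (+0)
site 1, node GMOZ: G={G} ∪ MOZ={C} → {C,G} (+1)
site 1, node IV: I={C} ∪ V={G} → {C,G} (+1)
site 1, node ISV: IV={C,G} ∪ S={A} → {A,C,G} (+1)
site 1, node GIMOSVZ: GMOZ={C,G} ∩ ISV={A,C,G} → {C,G} (+0)
site 2, node OZ: O={C} ∪ Z={G} → {C,G} (+1)
site 2, node MOZ: M={G} ∩ OZ={C,G} → {G} (+0)
site 2, node GMOZ: G={G} ∩ MOZ={G} → {G} (+0)
site 2, node IV: I={G} ∪ V={T} → {G,T} (+1)
site 2, node ISV: IV={G,T} ∩ S={T} → {T} (+0)
site 2, node GIMOSVZ: GMOZ={G} ∪ ISV={T} → {G,T} (+1)
site 3, node OZ: O={T} ∩ Z={T} → {T} (+0)
site 3, node MOZ: M={A} ∪ OZ={T} → {A,T} (+1)
site 3, node GMOZ: G={G} ∪ MOZ={A,T} → {A,G,T} (+1)
site 3, node IV: I={T} ∪ V={G} → {G,T} (+1)
site 3, node ISV: IV={G,T} ∪ S={A} → {A,G,T} (+1)
site 3, node GIMOSVZ: GMOZ={A,G,T} ∩ ISV={A,G,T} → {A,G,T} (+0)
site 4, node OZ: O={G} ∩ Z={G} → {G} (+0)
site 4, node MOZ: M={G} ∩ OZ={G} → {G} (+0)
site 4, node GMOZ: G={G} ∩ MOZ={G} → {G} (+0)
site 4, node IV: I={G} ∩ V={G} → {G} (+0)
site 4, node ISV: IV={G} ∪ S={A} → {A,G} (+1)
site 4, node GIMOSVZ: GMOZ={G} ∩ ISV={A,G} → {G} (+0)
site 5, node OZ: O={C} ∩ Z={C} → {C} (+0)
site 5, node MOZ: M={C} ∩ OZ={C} → {C} (+0)
site 5, node GMOZ: G={T} ∪ MOZ={C} → {C,T} (+1)
site 5, node IV: I={A} ∪ V={G} → {A,G} (+1)
site 5, node ISV: IV={A,G} ∪ S={T} → {A,G,T} (+1)
site 5, node GIMOSVZ: GMOZ={C,T} ∩ ISV={A,G,T} → {T} (+0)
per-site changes: [3, 4, 3, 4, 1, 3]; total = 18

18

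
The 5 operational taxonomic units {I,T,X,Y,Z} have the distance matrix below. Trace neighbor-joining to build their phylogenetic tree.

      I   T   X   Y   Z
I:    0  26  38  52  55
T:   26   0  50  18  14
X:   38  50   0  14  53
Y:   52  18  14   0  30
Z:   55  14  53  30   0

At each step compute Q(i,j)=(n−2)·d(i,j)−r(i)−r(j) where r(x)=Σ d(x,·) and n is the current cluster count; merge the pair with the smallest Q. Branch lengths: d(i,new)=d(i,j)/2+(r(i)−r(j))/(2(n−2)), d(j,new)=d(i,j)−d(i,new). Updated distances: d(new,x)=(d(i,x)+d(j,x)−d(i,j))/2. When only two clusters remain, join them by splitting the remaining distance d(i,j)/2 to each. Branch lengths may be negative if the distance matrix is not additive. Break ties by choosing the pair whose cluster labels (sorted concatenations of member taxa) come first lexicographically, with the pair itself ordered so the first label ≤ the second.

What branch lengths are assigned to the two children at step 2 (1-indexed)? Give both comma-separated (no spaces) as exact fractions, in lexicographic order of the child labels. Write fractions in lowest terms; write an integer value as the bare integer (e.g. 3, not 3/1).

191/8,113/8

1. join X+Y (d=14, Q=-227) ⇒ XY; edges |X|=83/6, |Y|=1/6
  updated: d(I,XY)=38, d(T,XY)=27, d(XY,Z)=69/2
2. join I+XY (d=38, Q=-285/2) ⇒ IXY; edges |I|=191/8, |XY|=113/8
  updated: d(IXY,T)=15/2, d(IXY,Z)=103/4
3. join IXY+T (d=15/2, Q=-189/4) ⇒ ITXY; edges |IXY|=77/8, |T|=-17/8
  updated: d(ITXY,Z)=129/8
4. join ITXY+Z (d=129/8) ⇒ ITXYZ; edges |ITXY|=129/16, |Z|=129/16
final tree: (((I:191/8,(X:83/6,Y:1/6):113/8):77/8,T:-17/8):129/16,Z:129/16)
total length: 605/8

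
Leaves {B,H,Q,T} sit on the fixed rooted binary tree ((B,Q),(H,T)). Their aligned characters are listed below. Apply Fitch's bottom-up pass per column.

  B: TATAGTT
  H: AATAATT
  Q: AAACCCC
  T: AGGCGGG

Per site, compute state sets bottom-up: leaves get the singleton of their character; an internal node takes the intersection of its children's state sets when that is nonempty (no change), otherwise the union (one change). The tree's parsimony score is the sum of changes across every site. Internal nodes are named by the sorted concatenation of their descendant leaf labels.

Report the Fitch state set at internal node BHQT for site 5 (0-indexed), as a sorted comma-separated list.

[col 0] BQ: children B:{T}, Q:{A} ∪→ {A,T}; cost 1
[col 0] HT: children H:{A}, T:{A} ∩→ {A}; cost 0
[col 0] BHQT: children BQ:{A,T}, HT:{A} ∩→ {A}; cost 0
[col 1] BQ: children B:{A}, Q:{A} ∩→ {A}; cost 0
[col 1] HT: children H:{A}, T:{G} ∪→ {A,G}; cost 1
[col 1] BHQT: children BQ:{A}, HT:{A,G} ∩→ {A}; cost 0
[col 2] BQ: children B:{T}, Q:{A} ∪→ {A,T}; cost 1
[col 2] HT: children H:{T}, T:{G} ∪→ {G,T}; cost 1
[col 2] BHQT: children BQ:{A,T}, HT:{G,T} ∩→ {T}; cost 0
[col 3] BQ: children B:{A}, Q:{C} ∪→ {A,C}; cost 1
[col 3] HT: children H:{A}, T:{C} ∪→ {A,C}; cost 1
[col 3] BHQT: children BQ:{A,C}, HT:{A,C} ∩→ {A,C}; cost 0
[col 4] BQ: children B:{G}, Q:{C} ∪→ {C,G}; cost 1
[col 4] HT: children H:{A}, T:{G} ∪→ {A,G}; cost 1
[col 4] BHQT: children BQ:{C,G}, HT:{A,G} ∩→ {G}; cost 0
[col 5] BQ: children B:{T}, Q:{C} ∪→ {C,T}; cost 1
[col 5] HT: children H:{T}, T:{G} ∪→ {G,T}; cost 1
[col 5] BHQT: children BQ:{C,T}, HT:{G,T} ∩→ {T}; cost 0
[col 6] BQ: children B:{T}, Q:{C} ∪→ {C,T}; cost 1
[col 6] HT: children H:{T}, T:{G} ∪→ {G,T}; cost 1
[col 6] BHQT: children BQ:{C,T}, HT:{G,T} ∩→ {T}; cost 0
per-site changes: [1, 1, 2, 2, 2, 2, 2]; total = 12

T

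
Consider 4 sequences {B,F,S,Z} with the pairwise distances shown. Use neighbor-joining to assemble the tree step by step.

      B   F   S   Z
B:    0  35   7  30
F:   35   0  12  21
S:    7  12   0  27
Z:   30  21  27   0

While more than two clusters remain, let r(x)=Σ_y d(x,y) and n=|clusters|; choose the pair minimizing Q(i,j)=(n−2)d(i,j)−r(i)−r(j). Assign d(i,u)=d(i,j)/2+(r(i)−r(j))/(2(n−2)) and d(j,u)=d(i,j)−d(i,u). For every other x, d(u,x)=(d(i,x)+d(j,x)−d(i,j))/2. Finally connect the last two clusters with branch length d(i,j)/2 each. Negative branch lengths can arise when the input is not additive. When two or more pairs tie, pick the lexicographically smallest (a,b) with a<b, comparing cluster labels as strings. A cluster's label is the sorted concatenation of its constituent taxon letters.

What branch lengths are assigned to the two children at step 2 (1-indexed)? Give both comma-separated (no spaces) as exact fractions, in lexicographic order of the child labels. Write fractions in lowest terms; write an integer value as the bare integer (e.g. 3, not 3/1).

1. join B+S (d=7, Q=-104) ⇒ BS; edges |B|=10, |S|=-3
  updated: d(BS,F)=20, d(BS,Z)=25
2. join BS+F (d=20, Q=-66) ⇒ BFS; edges |BS|=12, |F|=8
  updated: d(BFS,Z)=13
3. join BFS+Z (d=13) ⇒ BFSZ; edges |BFS|=13/2, |Z|=13/2
final tree: (((B:10,S:-3):12,F:8):13/2,Z:13/2)
total length: 40

12,8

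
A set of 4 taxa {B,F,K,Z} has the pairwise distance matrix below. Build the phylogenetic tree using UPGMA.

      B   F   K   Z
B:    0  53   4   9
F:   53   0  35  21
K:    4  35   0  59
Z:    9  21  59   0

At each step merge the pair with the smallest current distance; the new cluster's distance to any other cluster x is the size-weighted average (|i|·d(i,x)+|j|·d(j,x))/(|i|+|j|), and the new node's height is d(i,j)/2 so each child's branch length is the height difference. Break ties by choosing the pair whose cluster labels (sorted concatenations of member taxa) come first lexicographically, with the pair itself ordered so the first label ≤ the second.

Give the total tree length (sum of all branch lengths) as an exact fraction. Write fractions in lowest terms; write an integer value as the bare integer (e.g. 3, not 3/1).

step 1: merge (B,K) at d=4; branch lengths B→2, K→2; new cluster BK
  updated: d(BK,F)=44, d(BK,Z)=34
step 2: merge (F,Z) at d=21; branch lengths F→21/2, Z→21/2; new cluster FZ
  updated: d(BK,FZ)=39
step 3: merge (BK,FZ) at d=39; branch lengths BK→35/2, FZ→9; new cluster BFKZ
final tree: ((B:2,K:2):35/2,(F:21/2,Z:21/2):9)
total length: 103/2

103/2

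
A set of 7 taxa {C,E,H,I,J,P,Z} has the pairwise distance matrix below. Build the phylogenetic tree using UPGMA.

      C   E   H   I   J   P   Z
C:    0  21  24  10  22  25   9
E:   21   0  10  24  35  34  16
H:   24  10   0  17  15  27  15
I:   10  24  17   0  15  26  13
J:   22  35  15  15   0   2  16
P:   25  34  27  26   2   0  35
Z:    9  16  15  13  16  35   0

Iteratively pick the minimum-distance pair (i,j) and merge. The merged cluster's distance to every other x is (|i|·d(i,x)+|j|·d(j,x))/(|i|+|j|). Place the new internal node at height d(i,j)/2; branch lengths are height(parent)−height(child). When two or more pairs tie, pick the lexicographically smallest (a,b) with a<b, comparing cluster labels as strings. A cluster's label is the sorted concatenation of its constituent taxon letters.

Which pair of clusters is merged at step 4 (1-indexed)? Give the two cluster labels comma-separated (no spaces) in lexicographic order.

CZ,I

iteration 1: select J,P (d=2); attach at lengths (1, 1); label the merged cluster JP
  updated: d(C,JP)=47/2, d(E,JP)=69/2, d(H,JP)=21, d(I,JP)=41/2, d(JP,Z)=51/2
iteration 2: select C,Z (d=9); attach at lengths (9/2, 9/2); label the merged cluster CZ
  updated: d(CZ,E)=37/2, d(CZ,H)=39/2, d(CZ,I)=23/2, d(CZ,JP)=49/2
iteration 3: select E,H (d=10); attach at lengths (5, 5); label the merged cluster EH
  updated: d(CZ,EH)=19, d(EH,I)=41/2, d(EH,JP)=111/4
iteration 4: select CZ,I (d=23/2); attach at lengths (5/4, 23/4); label the merged cluster CIZ
  updated: d(CIZ,EH)=39/2, d(CIZ,JP)=139/6
iteration 5: select CIZ,EH (d=39/2); attach at lengths (4, 19/4); label the merged cluster CEHIZ
  updated: d(CEHIZ,JP)=25
iteration 6: select CEHIZ,JP (d=25); attach at lengths (11/4, 23/2); label the merged cluster CEHIJPZ
final tree: ((((C:9/2,Z:9/2):5/4,I:23/4):4,(E:5,H:5):19/4):11/4,(J:1,P:1):23/2)
total length: 51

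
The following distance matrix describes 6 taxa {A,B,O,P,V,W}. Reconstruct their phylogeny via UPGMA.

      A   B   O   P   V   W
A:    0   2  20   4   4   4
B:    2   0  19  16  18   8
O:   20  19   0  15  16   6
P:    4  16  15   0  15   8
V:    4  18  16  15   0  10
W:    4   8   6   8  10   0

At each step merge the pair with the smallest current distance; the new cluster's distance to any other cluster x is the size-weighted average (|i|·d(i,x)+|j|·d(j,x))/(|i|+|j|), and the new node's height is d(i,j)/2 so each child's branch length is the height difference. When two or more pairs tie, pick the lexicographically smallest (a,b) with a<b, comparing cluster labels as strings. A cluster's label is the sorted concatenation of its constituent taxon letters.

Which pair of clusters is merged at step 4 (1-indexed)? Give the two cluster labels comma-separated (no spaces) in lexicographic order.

ABPW,V

iteration 1: select A,B (d=2); attach at lengths (1, 1); label the merged cluster AB
  updated: d(AB,O)=39/2, d(AB,P)=10, d(AB,V)=11, d(AB,W)=6
iteration 2: select AB,W (d=6); attach at lengths (2, 3); label the merged cluster ABW
  updated: d(ABW,O)=15, d(ABW,P)=28/3, d(ABW,V)=32/3
iteration 3: select ABW,P (d=28/3); attach at lengths (5/3, 14/3); label the merged cluster ABPW
  updated: d(ABPW,O)=15, d(ABPW,V)=47/4
iteration 4: select ABPW,V (d=47/4); attach at lengths (29/24, 47/8); label the merged cluster ABPVW
  updated: d(ABPVW,O)=76/5
iteration 5: select ABPVW,O (d=76/5); attach at lengths (69/40, 38/5); label the merged cluster ABOPVW
final tree: (((((A:1,B:1):2,W:3):5/3,P:14/3):29/24,V:47/8):69/40,O:38/5)
total length: 3569/120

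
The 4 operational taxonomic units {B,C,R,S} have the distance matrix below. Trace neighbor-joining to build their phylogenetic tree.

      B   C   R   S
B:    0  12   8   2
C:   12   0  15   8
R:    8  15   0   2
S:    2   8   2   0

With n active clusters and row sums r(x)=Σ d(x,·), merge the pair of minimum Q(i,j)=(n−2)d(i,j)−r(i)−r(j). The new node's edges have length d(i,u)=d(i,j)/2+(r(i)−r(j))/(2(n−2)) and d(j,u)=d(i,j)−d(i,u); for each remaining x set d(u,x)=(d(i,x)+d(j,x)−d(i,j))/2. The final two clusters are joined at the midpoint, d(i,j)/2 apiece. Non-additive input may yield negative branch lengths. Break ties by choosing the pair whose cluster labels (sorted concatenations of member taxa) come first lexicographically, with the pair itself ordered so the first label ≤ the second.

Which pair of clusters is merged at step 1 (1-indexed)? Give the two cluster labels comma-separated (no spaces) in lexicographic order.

B,C

step 1: merge (B,C) at d=12, Q=-33; branch lengths B→11/4, C→37/4; new cluster BC
  updated: d(BC,R)=11/2, d(BC,S)=-1
step 2: merge (BC,R) at d=11/2, Q=-13/2; branch lengths BC→5/4, R→17/4; new cluster BCR
  updated: d(BCR,S)=-9/4
step 3: merge (BCR,S) at d=-9/4; branch lengths BCR→-9/8, S→-9/8; new cluster BCRS
final tree: (((B:11/4,C:37/4):5/4,R:17/4):-9/8,S:-9/8)
total length: 61/4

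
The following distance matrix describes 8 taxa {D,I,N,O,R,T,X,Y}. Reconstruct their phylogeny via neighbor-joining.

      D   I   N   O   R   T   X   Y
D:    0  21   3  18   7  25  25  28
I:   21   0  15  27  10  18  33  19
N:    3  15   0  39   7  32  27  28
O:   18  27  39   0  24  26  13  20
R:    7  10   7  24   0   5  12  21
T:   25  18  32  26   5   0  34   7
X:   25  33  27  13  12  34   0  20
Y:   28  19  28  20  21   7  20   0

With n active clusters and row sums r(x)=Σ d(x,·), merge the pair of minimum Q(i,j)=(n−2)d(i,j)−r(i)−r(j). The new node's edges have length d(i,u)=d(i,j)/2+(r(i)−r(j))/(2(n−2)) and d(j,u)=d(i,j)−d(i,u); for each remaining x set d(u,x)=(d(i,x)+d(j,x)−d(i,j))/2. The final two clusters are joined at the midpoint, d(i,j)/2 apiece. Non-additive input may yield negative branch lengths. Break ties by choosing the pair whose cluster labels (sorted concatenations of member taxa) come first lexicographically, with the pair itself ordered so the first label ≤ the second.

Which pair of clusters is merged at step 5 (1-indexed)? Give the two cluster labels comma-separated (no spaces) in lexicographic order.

1. join D+N (d=3, Q=-260) ⇒ DN; edges |D|=-1/2, |N|=7/2
  updated: d(DN,I)=33/2, d(DN,O)=27, d(DN,R)=11/2, d(DN,T)=27, d(DN,X)=49/2, d(DN,Y)=53/2
2. join O+X (d=13, Q=-417/2) ⇒ OX; edges |O|=131/20, |X|=129/20
  updated: d(DN,OX)=77/4, d(I,OX)=47/2, d(OX,R)=23/2, d(OX,T)=47/2, d(OX,Y)=27/2
3. join T+Y (d=7, Q=-279/2) ⇒ TY; edges |T|=43/16, |Y|=69/16
  updated: d(DN,TY)=93/4, d(I,TY)=15, d(OX,TY)=15, d(R,TY)=19/2
4. join OX+TY (d=15, Q=-87) ⇒ OTXY; edges |OX|=103/12, |TY|=77/12
  updated: d(DN,OTXY)=55/4, d(I,OTXY)=47/4, d(OTXY,R)=3
5. join DN+R (d=11/2, Q=-173/4) ⇒ DNR; edges |DN|=113/16, |R|=-25/16
  updated: d(DNR,I)=21/2, d(DNR,OTXY)=45/8
6. join DNR+I (d=21/2, Q=-223/8) ⇒ DINR; edges |DNR|=35/16, |I|=133/16
  updated: d(DINR,OTXY)=55/16
7. join DINR+OTXY (d=55/16) ⇒ DINORTXY; edges |DINR|=55/32, |OTXY|=55/32
final tree: ((((D:-1/2,N:7/2):113/16,R:-25/16):35/16,I:133/16):55/32,((O:131/20,X:129/20):103/12,(T:43/16,Y:69/16):77/12):55/32)
total length: 919/16

DN,R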